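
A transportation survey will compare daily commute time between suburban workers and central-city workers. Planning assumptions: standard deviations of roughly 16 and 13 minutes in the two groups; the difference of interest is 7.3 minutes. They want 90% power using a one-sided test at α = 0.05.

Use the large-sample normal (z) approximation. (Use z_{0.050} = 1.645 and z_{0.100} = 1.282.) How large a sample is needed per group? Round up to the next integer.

n = 69 per group

n = (z_α + z_β)² · (σ₁² + σ₂²) / δ²
  = (1.645 + 1.282)² · (16² + 13² = 425) / 7.3²
  = 8.5673 · 425 / 53.29
  = 68.33
Round up → n = 69 per group.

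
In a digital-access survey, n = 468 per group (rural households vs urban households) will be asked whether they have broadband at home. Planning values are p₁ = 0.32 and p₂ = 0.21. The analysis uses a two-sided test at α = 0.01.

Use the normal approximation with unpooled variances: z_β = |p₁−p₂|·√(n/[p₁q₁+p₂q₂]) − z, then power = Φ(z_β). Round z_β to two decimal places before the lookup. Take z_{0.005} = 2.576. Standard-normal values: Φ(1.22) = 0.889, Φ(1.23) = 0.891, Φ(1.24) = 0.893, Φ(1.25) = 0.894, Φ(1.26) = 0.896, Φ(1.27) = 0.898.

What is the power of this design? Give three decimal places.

Power ≈ 0.898

z_β = |p₁−p₂|·√(n/[p₁q₁+p₂q₂]) − z_{α/2}
    = 0.11 · √(468/0.3835) − 2.576
    = 0.11 · 34.9334 − 2.576
    = 3.8427 − 2.576 = 1.2667 → 1.27
Power = Φ(1.27) = 0.898.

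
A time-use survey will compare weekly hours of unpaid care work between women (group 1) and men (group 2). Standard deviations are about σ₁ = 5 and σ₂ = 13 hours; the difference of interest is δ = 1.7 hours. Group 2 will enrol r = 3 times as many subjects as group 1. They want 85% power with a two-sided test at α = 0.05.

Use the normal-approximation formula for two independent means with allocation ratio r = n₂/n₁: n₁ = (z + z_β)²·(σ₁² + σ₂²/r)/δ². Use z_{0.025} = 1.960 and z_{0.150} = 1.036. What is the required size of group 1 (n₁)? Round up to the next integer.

n₁ = 253

n₁ = (z_{α/2} + z_β)² · (σ₁² + σ₂²/r) / δ²
   = (1.960 + 1.036)² · (5² + 13²/3) / 1.7²
   = 8.9760 · (25 + 56.3333) / 2.89
   = 8.9760 · 81.3333 / 2.89
   = 252.61
Round up → n₁ = 253; n₂ = r·n₁ = 3 × 253 = 759.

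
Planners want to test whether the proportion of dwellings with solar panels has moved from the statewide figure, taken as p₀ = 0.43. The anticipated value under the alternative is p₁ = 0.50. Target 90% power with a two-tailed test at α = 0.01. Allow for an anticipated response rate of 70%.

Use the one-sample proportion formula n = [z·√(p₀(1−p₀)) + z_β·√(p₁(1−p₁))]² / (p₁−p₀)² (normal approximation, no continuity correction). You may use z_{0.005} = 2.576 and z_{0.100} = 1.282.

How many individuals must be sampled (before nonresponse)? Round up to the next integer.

n = 1071

n = [z_{α/2}·√(p₀q₀) + z_β·√(p₁q₁)]² / (p₁ − p₀)²
  = [2.576·√(0.43·0.57) + 1.282·√(0.50·0.50)]² / (0.07)²
  = [2.576·0.4951 + 1.282·0.5000]² / 0.0049
  = [1.9163]² / 0.0049
  = 749.44
Adjust for 70% response: 749.44 / 0.70 = 1070.63.
Round up → n = 1071.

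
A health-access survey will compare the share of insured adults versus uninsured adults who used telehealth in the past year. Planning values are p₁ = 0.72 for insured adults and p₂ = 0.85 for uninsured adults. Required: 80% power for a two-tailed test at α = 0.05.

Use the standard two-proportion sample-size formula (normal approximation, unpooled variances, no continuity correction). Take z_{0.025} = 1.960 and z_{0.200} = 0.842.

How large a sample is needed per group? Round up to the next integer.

n = 153 per group

n = (z_{α/2} + z_β)² · [p₁(1−p₁) + p₂(1−p₂)] / (p₁ − p₂)²
  = (1.960 + 0.842)² · (0.72·0.28 + 0.85·0.15) / (-0.13)²
  = (2.802)² · (0.2016 + 0.1275) / 0.0169
  = 7.8512 · 0.3291 / 0.0169
  = 152.89
Round up → n = 153 per group.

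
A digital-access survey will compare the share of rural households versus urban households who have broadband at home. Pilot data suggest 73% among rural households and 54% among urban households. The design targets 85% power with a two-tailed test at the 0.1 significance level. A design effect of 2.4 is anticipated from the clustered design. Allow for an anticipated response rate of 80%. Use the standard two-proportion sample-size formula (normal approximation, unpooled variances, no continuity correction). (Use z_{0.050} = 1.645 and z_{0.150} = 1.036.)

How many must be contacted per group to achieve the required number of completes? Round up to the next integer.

n = (z_{α/2} + z_β)² · [p₁(1−p₁) + p₂(1−p₂)] / (p₁ − p₂)²
  = (1.645 + 1.036)² · (0.73·0.27 + 0.54·0.46) / (0.19)²
  = (2.681)² · (0.1971 + 0.2484) / 0.0361
  = 7.1878 · 0.4455 / 0.0361
  = 88.70
Design effect: 2.4 × 88.70 = 212.89.
Adjust for 80% response: 212.89 / 0.80 = 266.11.
Round up → n = 267 per group.

n = 267 per group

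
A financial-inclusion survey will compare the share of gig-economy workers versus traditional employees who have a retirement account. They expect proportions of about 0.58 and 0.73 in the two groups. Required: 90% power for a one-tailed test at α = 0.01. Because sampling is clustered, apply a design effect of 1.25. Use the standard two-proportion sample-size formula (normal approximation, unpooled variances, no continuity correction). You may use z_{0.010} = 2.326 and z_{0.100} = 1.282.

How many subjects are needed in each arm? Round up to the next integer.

n = (z_α + z_β)² · [p₁(1−p₁) + p₂(1−p₂)] / (p₁ − p₂)²
  = (2.326 + 1.282)² · (0.58·0.42 + 0.73·0.27) / (-0.15)²
  = (3.608)² · (0.2436 + 0.1971) / 0.0225
  = 13.0177 · 0.4407 / 0.0225
  = 254.97
Design effect: 1.25 × 254.97 = 318.72.
Round up → n = 319 per group.

n = 319 per group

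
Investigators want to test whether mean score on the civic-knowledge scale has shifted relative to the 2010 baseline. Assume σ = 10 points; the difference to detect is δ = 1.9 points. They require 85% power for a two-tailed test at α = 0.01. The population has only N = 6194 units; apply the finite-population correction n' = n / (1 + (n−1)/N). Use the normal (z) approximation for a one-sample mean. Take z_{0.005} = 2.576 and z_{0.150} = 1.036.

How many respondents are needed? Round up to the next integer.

n = (z_{α/2} + z_β)² · σ² / δ²
  = (2.576 + 1.036)² · 10² / 1.9²
  = 13.0465 · 100 / 3.61
  = 361.40
Finite-population correction (N = 6194): 361.40 / (1 + (361.40 − 1)/6194) = 341.53.
Round up → n = 342.

n = 342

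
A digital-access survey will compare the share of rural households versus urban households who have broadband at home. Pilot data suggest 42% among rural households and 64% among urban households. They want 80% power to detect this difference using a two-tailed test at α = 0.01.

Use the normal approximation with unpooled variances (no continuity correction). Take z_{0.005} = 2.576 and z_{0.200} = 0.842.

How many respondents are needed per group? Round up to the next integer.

n = 115 per group

n = (z_{α/2} + z_β)² · [p₁(1−p₁) + p₂(1−p₂)] / (p₁ − p₂)²
  = (2.576 + 0.842)² · (0.42·0.58 + 0.64·0.36) / (-0.22)²
  = (3.418)² · (0.2436 + 0.2304) / 0.0484
  = 11.6827 · 0.4740 / 0.0484
  = 114.41
Round up → n = 115 per group.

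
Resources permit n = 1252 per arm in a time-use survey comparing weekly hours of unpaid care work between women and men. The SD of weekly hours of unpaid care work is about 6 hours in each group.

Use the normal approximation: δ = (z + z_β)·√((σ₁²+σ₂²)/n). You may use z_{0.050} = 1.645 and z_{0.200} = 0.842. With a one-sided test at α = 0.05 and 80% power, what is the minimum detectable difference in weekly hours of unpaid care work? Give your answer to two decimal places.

Minimum detectable difference ≈ 0.60 hours

δ = (z_α + z_β) · √((σ₁²+σ₂²)/n)
  = (1.645 + 0.842) · √(72/1252)
  = 2.487 · √0.05751
  = 2.487 · 0.2398
  = 0.5964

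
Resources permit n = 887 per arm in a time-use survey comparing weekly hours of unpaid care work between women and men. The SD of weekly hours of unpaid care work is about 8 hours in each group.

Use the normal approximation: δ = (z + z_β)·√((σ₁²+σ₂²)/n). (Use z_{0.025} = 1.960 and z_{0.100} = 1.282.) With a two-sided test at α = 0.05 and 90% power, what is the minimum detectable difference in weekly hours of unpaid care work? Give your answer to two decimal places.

Minimum detectable difference ≈ 1.23 hours

δ = (z_{α/2} + z_β) · √((σ₁²+σ₂²)/n)
  = (1.960 + 1.282) · √(128/887)
  = 3.242 · √0.14431
  = 3.242 · 0.3799
  = 1.2316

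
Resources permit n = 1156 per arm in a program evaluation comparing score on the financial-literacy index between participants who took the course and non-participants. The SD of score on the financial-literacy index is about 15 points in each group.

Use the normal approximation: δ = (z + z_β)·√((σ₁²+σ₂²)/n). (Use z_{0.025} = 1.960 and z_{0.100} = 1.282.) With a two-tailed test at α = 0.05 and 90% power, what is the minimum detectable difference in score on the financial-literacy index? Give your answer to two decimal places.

δ = (z_{α/2} + z_β) · √((σ₁²+σ₂²)/n)
  = (1.960 + 1.282) · √(450/1156)
  = 3.242 · √0.38927
  = 3.242 · 0.6239
  = 2.0227

Minimum detectable difference ≈ 2.02 points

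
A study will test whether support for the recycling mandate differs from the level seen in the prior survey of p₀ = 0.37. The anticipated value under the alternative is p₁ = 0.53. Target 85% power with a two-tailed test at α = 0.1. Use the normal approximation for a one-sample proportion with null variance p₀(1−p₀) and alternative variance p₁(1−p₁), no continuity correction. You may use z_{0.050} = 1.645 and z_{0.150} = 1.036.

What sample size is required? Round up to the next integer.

n = 68

n = [z_{α/2}·√(p₀q₀) + z_β·√(p₁q₁)]² / (p₁ − p₀)²
  = [1.645·√(0.37·0.63) + 1.036·√(0.53·0.47)]² / (0.16)²
  = [1.645·0.4828 + 1.036·0.4991]² / 0.0256
  = [1.3113]² / 0.0256
  = 67.17
Round up → n = 68.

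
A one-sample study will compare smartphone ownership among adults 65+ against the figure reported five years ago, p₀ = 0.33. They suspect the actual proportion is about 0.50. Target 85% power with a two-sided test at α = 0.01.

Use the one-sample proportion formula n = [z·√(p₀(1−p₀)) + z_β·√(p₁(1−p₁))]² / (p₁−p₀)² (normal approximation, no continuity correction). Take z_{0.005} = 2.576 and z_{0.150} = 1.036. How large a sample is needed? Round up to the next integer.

n = [z_{α/2}·√(p₀q₀) + z_β·√(p₁q₁)]² / (p₁ − p₀)²
  = [2.576·√(0.33·0.67) + 1.036·√(0.50·0.50)]² / (0.17)²
  = [2.576·0.4702 + 1.036·0.5000]² / 0.0289
  = [1.7293]² / 0.0289
  = 103.47
Round up → n = 104.

n = 104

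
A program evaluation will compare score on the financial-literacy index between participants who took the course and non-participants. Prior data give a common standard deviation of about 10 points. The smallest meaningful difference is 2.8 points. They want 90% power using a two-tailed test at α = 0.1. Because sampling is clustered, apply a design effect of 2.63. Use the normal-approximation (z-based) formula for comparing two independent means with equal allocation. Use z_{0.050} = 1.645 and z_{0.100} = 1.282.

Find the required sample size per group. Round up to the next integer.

n = 575 per group

n = (z_{α/2} + z_β)² · (σ₁² + σ₂²) / δ²
  = (1.645 + 1.282)² · (2·10² = 200) / 2.8²
  = 8.5673 · 200 / 7.84
  = 218.55
Design effect: 2.63 × 218.55 = 574.80.
Round up → n = 575 per group.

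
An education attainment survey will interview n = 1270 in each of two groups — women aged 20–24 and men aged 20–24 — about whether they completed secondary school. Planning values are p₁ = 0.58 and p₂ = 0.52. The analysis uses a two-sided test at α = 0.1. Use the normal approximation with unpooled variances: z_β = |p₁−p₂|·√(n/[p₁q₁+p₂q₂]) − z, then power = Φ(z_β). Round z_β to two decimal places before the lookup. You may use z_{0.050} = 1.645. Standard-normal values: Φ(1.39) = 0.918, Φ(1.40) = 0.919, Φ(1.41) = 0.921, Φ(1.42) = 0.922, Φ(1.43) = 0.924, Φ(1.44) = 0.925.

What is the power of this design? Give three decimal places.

Power ≈ 0.919

z_β = |p₁−p₂|·√(n/[p₁q₁+p₂q₂]) − z_{α/2}
    = 0.06 · √(1270/0.4932) − 1.645
    = 0.06 · 50.7447 − 1.645
    = 3.0447 − 1.645 = 1.3997 → 1.40
Power = Φ(1.40) = 0.919.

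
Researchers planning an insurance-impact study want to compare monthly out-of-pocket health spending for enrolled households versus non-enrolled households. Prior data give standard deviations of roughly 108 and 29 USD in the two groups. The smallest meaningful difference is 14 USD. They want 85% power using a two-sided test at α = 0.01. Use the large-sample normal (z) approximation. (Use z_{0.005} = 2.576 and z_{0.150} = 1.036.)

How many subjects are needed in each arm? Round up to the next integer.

n = (z_{α/2} + z_β)² · (σ₁² + σ₂²) / δ²
  = (2.576 + 1.036)² · (108² + 29² = 12505) / 14²
  = 13.0465 · 12505 / 196
  = 832.38
Round up → n = 833 per group.

n = 833 per group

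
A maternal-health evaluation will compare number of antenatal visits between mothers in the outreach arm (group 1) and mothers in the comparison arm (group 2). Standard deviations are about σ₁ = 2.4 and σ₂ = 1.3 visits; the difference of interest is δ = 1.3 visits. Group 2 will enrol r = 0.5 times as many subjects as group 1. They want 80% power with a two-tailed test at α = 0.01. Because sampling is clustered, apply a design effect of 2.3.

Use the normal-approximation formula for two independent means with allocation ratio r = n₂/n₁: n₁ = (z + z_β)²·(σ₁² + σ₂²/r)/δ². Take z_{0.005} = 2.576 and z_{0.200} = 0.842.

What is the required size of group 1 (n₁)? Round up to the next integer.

n₁ = (z_{α/2} + z_β)² · (σ₁² + σ₂²/r) / δ²
   = (2.576 + 0.842)² · (2.4² + 1.3²/0.5) / 1.3²
   = 11.6827 · (5.76 + 3.38) / 1.69
   = 11.6827 · 9.14 / 1.69
   = 63.18
Design effect: 2.3 × 63.18 = 145.32.
Round up → n₁ = 146; n₂ = r·n₁ = 0.5 × 146 = 73.

n₁ = 146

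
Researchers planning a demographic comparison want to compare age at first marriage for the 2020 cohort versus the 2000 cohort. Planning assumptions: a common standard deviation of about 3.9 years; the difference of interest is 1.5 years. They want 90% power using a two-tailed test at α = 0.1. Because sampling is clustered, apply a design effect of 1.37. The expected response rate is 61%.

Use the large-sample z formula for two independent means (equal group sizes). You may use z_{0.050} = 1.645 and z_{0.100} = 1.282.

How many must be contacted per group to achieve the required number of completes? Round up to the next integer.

n = (z_{α/2} + z_β)² · (σ₁² + σ₂²) / δ²
  = (1.645 + 1.282)² · (2·3.9² = 30.42) / 1.5²
  = 8.5673 · 30.42 / 2.25
  = 115.83
Design effect: 1.37 × 115.83 = 158.69.
Adjust for 61% response: 158.69 / 0.61 = 260.14.
Round up → n = 261 per group.

n = 261 per group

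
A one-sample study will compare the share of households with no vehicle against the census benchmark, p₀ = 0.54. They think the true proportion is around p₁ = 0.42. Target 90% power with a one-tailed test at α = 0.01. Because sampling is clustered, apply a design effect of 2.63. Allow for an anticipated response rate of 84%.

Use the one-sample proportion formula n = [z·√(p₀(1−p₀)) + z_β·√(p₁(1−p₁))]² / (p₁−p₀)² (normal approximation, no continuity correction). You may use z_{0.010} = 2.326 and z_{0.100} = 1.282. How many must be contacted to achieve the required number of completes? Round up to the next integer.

n = [z_α·√(p₀q₀) + z_β·√(p₁q₁)]² / (p₁ − p₀)²
  = [2.326·√(0.54·0.46) + 1.282·√(0.42·0.58)]² / (-0.12)²
  = [2.326·0.4984 + 1.282·0.4936]² / 0.0144
  = [1.7920]² / 0.0144
  = 223.01
Design effect: 2.63 × 223.01 = 586.51.
Adjust for 84% response: 586.51 / 0.84 = 698.23.
Round up → n = 699.

n = 699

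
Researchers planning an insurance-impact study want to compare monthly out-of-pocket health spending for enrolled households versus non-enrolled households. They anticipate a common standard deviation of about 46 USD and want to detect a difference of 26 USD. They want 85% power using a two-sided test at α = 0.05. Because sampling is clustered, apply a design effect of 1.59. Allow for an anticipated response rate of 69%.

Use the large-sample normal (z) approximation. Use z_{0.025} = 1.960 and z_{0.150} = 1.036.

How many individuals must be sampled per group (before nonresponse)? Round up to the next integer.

n = (z_{α/2} + z_β)² · (σ₁² + σ₂²) / δ²
  = (1.960 + 1.036)² · (2·46² = 4232) / 26²
  = 8.9760 · 4232 / 676
  = 56.19
Design effect: 1.59 × 56.19 = 89.35.
Adjust for 69% response: 89.35 / 0.69 = 129.49.
Round up → n = 130 per group.

n = 130 per group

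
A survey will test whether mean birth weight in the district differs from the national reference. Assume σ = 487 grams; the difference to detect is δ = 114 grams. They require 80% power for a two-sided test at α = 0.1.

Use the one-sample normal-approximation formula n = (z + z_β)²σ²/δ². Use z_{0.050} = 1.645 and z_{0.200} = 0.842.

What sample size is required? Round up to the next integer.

n = (z_{α/2} + z_β)² · σ² / δ²
  = (1.645 + 0.842)² · 487² / 114²
  = 6.1852 · 237169 / 12996
  = 112.88
Round up → n = 113.

n = 113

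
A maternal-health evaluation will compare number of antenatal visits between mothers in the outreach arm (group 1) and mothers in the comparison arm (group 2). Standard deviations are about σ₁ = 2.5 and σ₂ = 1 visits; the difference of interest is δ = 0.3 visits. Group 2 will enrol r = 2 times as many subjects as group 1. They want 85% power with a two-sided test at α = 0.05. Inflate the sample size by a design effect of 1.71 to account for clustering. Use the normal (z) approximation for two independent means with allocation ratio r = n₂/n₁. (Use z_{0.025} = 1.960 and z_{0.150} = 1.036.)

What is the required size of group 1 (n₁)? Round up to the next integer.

n₁ = (z_{α/2} + z_β)² · (σ₁² + σ₂²/r) / δ²
   = (1.960 + 1.036)² · (2.5² + 1²/2) / 0.3²
   = 8.9760 · (6.25 + 0.5) / 0.09
   = 8.9760 · 6.75 / 0.09
   = 673.20
Design effect: 1.71 × 673.20 = 1151.17.
Round up → n₁ = 1152; n₂ = r·n₁ = 2 × 1152 = 2304.

n₁ = 1152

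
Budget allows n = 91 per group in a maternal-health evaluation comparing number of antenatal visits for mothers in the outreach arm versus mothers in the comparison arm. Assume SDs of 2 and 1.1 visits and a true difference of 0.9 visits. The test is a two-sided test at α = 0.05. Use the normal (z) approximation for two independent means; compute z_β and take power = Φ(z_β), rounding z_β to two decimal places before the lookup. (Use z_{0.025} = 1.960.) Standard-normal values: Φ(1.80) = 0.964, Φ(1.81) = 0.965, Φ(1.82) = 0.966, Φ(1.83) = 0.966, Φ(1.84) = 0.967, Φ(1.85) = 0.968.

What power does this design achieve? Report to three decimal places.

z_β = δ·√(n/(σ₁²+σ₂²)) − z_{α/2}
    = 0.9 · √(91/5.21) − 1.960
    = 0.9 · 4.17928 − 1.960
    = 3.7614 − 1.960 = 1.8014 → 1.80
Power = Φ(1.80) = 0.964.

Power ≈ 0.964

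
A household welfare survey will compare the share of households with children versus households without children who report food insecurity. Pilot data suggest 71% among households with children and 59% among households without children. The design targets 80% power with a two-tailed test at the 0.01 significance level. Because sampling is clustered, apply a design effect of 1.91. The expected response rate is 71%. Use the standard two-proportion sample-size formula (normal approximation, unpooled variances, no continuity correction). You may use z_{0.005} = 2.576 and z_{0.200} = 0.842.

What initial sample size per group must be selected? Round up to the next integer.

n = (z_{α/2} + z_β)² · [p₁(1−p₁) + p₂(1−p₂)] / (p₁ − p₂)²
  = (2.576 + 0.842)² · (0.71·0.29 + 0.59·0.41) / (0.12)²
  = (3.418)² · (0.2059 + 0.2419) / 0.0144
  = 11.6827 · 0.4478 / 0.0144
  = 363.30
Design effect: 1.91 × 363.30 = 693.90.
Adjust for 71% response: 693.90 / 0.71 = 977.33.
Round up → n = 978 per group.

n = 978 per group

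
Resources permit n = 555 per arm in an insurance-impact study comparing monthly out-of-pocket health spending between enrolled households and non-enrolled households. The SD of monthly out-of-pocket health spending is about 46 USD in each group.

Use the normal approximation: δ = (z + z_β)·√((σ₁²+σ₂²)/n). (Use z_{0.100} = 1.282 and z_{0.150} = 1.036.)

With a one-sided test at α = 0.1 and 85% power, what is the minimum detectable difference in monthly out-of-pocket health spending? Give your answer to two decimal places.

δ = (z_α + z_β) · √((σ₁²+σ₂²)/n)
  = (1.282 + 1.036) · √(4232/555)
  = 2.318 · √7.6252
  = 2.318 · 2.7614
  = 6.4009

Minimum detectable difference ≈ 6.40 USD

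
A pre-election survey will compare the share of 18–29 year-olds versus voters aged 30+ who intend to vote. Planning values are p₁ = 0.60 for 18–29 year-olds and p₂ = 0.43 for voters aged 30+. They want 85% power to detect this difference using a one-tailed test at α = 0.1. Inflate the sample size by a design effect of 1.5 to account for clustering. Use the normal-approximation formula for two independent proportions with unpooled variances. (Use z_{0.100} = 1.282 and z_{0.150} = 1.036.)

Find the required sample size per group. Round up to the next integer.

n = (z_α + z_β)² · [p₁(1−p₁) + p₂(1−p₂)] / (p₁ − p₂)²
  = (1.282 + 1.036)² · (0.60·0.40 + 0.43·0.57) / (0.17)²
  = (2.318)² · (0.2400 + 0.2451) / 0.0289
  = 5.3731 · 0.4851 / 0.0289
  = 90.19
Design effect: 1.5 × 90.19 = 135.29.
Round up → n = 136 per group.

n = 136 per group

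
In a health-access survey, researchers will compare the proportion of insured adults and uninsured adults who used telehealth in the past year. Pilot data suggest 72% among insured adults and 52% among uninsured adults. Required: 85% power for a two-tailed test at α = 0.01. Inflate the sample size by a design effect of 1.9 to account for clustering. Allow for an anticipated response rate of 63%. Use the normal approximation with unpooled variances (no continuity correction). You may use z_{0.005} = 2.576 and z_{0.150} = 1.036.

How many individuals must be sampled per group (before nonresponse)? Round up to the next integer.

n = 444 per group

n = (z_{α/2} + z_β)² · [p₁(1−p₁) + p₂(1−p₂)] / (p₁ − p₂)²
  = (2.576 + 1.036)² · (0.72·0.28 + 0.52·0.48) / (0.20)²
  = (3.612)² · (0.2016 + 0.2496) / 0.0400
  = 13.0465 · 0.4512 / 0.0400
  = 147.17
Design effect: 1.9 × 147.17 = 279.61.
Adjust for 63% response: 279.61 / 0.63 = 443.83.
Round up → n = 444 per group.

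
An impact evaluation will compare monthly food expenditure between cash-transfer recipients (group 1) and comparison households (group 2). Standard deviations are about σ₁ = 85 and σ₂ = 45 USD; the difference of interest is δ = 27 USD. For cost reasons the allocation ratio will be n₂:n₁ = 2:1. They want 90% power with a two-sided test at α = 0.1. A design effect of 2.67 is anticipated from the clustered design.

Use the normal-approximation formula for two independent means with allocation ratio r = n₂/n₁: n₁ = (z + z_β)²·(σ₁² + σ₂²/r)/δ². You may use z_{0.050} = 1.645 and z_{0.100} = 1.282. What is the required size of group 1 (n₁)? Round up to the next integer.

n₁ = 259

n₁ = (z_{α/2} + z_β)² · (σ₁² + σ₂²/r) / δ²
   = (1.645 + 1.282)² · (85² + 45²/2) / 27²
   = 8.5673 · (7225 + 1012.5) / 729
   = 8.5673 · 8237.5 / 729
   = 96.81
Design effect: 2.67 × 96.81 = 258.48.
Round up → n₁ = 259; n₂ = r·n₁ = 2 × 259 = 518.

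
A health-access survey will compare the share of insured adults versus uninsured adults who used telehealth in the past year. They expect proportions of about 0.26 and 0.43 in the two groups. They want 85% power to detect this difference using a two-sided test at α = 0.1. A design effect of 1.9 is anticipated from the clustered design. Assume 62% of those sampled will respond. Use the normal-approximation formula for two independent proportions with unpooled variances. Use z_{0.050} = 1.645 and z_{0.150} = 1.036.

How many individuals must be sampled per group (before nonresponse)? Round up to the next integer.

n = (z_{α/2} + z_β)² · [p₁(1−p₁) + p₂(1−p₂)] / (p₁ − p₂)²
  = (1.645 + 1.036)² · (0.26·0.74 + 0.43·0.57) / (-0.17)²
  = (2.681)² · (0.1924 + 0.2451) / 0.0289
  = 7.1878 · 0.4375 / 0.0289
  = 108.81
Design effect: 1.9 × 108.81 = 206.74.
Adjust for 62% response: 206.74 / 0.62 = 333.45.
Round up → n = 334 per group.

n = 334 per group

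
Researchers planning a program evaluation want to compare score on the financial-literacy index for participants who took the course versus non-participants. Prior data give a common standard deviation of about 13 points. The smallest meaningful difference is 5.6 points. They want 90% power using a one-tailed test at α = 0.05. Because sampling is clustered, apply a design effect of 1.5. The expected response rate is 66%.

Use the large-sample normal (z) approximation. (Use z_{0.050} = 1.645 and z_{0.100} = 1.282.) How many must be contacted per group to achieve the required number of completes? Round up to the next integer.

n = (z_α + z_β)² · (σ₁² + σ₂²) / δ²
  = (1.645 + 1.282)² · (2·13² = 338) / 5.6²
  = 8.5673 · 338 / 31.36
  = 92.34
Design effect: 1.5 × 92.34 = 138.51.
Adjust for 66% response: 138.51 / 0.66 = 209.86.
Round up → n = 210 per group.

n = 210 per group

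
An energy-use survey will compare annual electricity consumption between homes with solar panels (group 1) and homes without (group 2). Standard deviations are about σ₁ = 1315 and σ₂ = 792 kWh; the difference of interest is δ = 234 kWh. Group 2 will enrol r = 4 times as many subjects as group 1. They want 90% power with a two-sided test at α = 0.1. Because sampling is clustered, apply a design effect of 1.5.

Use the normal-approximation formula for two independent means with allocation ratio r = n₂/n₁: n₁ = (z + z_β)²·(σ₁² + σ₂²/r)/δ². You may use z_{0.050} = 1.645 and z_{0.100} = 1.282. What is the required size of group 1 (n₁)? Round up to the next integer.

n₁ = (z_{α/2} + z_β)² · (σ₁² + σ₂²/r) / δ²
   = (1.645 + 1.282)² · (1315² + 792²/4) / 234²
   = 8.5673 · (1729225 + 156816) / 54756
   = 8.5673 · 1886041 / 54756
   = 295.10
Design effect: 1.5 × 295.10 = 442.65.
Round up → n₁ = 443; n₂ = r·n₁ = 4 × 443 = 1772.

n₁ = 443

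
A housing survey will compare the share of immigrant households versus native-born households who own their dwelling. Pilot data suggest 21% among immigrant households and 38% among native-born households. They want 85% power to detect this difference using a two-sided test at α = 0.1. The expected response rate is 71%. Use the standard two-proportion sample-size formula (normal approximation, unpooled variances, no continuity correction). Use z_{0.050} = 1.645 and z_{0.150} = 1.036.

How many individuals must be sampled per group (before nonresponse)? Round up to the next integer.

n = 141 per group

n = (z_{α/2} + z_β)² · [p₁(1−p₁) + p₂(1−p₂)] / (p₁ − p₂)²
  = (1.645 + 1.036)² · (0.21·0.79 + 0.38·0.62) / (-0.17)²
  = (2.681)² · (0.1659 + 0.2356) / 0.0289
  = 7.1878 · 0.4015 / 0.0289
  = 99.86
Adjust for 71% response: 99.86 / 0.71 = 140.64.
Round up → n = 141 per group.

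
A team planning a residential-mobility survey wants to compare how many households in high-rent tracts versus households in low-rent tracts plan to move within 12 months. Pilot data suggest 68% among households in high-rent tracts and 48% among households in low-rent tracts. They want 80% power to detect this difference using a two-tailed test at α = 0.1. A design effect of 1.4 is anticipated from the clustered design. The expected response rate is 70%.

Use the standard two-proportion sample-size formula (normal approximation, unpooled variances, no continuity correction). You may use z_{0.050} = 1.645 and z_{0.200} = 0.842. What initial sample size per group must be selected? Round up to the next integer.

n = 145 per group

n = (z_{α/2} + z_β)² · [p₁(1−p₁) + p₂(1−p₂)] / (p₁ − p₂)²
  = (1.645 + 0.842)² · (0.68·0.32 + 0.48·0.52) / (0.20)²
  = (2.487)² · (0.2176 + 0.2496) / 0.0400
  = 6.1852 · 0.4672 / 0.0400
  = 72.24
Design effect: 1.4 × 72.24 = 101.14.
Adjust for 70% response: 101.14 / 0.70 = 144.49.
Round up → n = 145 per group.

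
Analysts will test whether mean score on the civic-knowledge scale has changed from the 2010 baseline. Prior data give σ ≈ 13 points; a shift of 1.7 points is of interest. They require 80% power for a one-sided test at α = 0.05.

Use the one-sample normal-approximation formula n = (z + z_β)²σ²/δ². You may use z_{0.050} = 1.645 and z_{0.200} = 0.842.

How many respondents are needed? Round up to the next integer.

n = (z_α + z_β)² · σ² / δ²
  = (1.645 + 0.842)² · 13² / 1.7²
  = 6.1852 · 169 / 2.89
  = 361.69
Round up → n = 362.

n = 362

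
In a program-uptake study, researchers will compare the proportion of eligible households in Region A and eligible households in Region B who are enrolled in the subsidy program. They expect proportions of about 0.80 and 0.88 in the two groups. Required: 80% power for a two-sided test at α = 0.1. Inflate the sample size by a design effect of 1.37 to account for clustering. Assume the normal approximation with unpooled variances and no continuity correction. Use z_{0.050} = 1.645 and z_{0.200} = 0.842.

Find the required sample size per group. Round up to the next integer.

n = 352 per group

n = (z_{α/2} + z_β)² · [p₁(1−p₁) + p₂(1−p₂)] / (p₁ − p₂)²
  = (1.645 + 0.842)² · (0.80·0.20 + 0.88·0.12) / (-0.08)²
  = (2.487)² · (0.1600 + 0.1056) / 0.0064
  = 6.1852 · 0.2656 / 0.0064
  = 256.68
Design effect: 1.37 × 256.68 = 351.66.
Round up → n = 352 per group.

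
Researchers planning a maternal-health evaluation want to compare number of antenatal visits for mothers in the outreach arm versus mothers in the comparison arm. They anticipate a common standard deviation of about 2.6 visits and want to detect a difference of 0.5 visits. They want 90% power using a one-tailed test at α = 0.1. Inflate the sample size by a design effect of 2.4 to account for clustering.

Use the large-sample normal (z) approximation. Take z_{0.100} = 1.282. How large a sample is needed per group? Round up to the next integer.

n = (z_α + z_β)² · (σ₁² + σ₂²) / δ²
  = (1.282 + 1.282)² · (2·2.6² = 13.52) / 0.5²
  = 6.5741 · 13.52 / 0.25
  = 355.53
Design effect: 2.4 × 355.53 = 853.27.
Round up → n = 854 per group.

n = 854 per group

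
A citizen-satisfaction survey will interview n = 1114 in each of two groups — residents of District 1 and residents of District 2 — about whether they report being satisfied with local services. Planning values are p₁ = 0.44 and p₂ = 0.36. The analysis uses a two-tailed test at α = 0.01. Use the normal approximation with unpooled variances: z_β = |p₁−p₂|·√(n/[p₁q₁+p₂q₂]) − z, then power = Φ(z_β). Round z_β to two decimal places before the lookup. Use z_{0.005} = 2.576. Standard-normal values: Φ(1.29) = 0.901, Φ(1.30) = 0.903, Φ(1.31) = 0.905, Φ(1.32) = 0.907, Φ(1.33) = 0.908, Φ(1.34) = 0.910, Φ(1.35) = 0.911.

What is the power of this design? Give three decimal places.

z_β = |p₁−p₂|·√(n/[p₁q₁+p₂q₂]) − z_{α/2}
    = 0.08 · √(1114/0.4768) − 2.576
    = 0.08 · 48.3364 − 2.576
    = 3.8669 − 2.576 = 1.2909 → 1.29
Power = Φ(1.29) = 0.901.

Power ≈ 0.901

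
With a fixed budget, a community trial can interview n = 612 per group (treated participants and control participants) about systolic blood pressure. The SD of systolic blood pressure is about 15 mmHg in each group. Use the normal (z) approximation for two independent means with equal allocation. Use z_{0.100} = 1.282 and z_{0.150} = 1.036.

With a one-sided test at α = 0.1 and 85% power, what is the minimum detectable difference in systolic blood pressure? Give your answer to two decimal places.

δ = (z_α + z_β) · √((σ₁²+σ₂²)/n)
  = (1.282 + 1.036) · √(450/612)
  = 2.318 · √0.73529
  = 2.318 · 0.8575
  = 1.9877

Minimum detectable difference ≈ 1.99 mmHg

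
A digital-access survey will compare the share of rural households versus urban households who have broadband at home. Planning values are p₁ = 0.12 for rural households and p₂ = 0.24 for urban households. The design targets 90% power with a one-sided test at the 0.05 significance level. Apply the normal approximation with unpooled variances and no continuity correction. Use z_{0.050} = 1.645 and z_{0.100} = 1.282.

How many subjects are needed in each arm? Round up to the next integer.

n = (z_α + z_β)² · [p₁(1−p₁) + p₂(1−p₂)] / (p₁ − p₂)²
  = (1.645 + 1.282)² · (0.12·0.88 + 0.24·0.76) / (-0.12)²
  = (2.927)² · (0.1056 + 0.1824) / 0.0144
  = 8.5673 · 0.2880 / 0.0144
  = 171.35
Round up → n = 172 per group.

n = 172 per group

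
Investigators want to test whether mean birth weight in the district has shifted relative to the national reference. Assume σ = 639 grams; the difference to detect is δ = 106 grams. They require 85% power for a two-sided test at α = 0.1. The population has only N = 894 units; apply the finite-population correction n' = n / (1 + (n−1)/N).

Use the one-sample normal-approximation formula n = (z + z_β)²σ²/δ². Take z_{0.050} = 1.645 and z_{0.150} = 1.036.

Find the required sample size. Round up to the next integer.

n = 203

n = (z_{α/2} + z_β)² · σ² / δ²
  = (1.645 + 1.036)² · 639² / 106²
  = 7.1878 · 408321 / 11236
  = 261.21
Finite-population correction (N = 894): 261.21 / (1 + (261.21 − 1)/894) = 202.32.
Round up → n = 203.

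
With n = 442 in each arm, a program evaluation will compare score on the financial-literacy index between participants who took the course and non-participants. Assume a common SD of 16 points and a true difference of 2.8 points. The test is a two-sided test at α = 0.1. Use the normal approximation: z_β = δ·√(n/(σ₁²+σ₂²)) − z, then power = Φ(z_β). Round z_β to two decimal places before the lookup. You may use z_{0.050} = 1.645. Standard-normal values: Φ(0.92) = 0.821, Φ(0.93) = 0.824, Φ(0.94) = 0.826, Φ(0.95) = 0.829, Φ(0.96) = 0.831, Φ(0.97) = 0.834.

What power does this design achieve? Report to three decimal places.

Power ≈ 0.831

z_β = δ·√(n/(σ₁²+σ₂²)) − z_{α/2}
    = 2.8 · √(442/512) − 1.645
    = 2.8 · 0.92913 − 1.645
    = 2.6016 − 1.645 = 0.9566 → 0.96
Power = Φ(0.96) = 0.831.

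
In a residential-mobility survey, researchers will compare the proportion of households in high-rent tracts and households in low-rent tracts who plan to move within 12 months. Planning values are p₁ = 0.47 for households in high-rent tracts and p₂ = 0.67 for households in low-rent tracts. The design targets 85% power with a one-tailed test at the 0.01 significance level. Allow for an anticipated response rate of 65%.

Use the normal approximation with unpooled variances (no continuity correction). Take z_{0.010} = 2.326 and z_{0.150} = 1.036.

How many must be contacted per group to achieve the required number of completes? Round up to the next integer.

n = (z_α + z_β)² · [p₁(1−p₁) + p₂(1−p₂)] / (p₁ − p₂)²
  = (2.326 + 1.036)² · (0.47·0.53 + 0.67·0.33) / (-0.20)²
  = (3.362)² · (0.2491 + 0.2211) / 0.0400
  = 11.3030 · 0.4702 / 0.0400
  = 132.87
Adjust for 65% response: 132.87 / 0.65 = 204.41.
Round up → n = 205 per group.

n = 205 per group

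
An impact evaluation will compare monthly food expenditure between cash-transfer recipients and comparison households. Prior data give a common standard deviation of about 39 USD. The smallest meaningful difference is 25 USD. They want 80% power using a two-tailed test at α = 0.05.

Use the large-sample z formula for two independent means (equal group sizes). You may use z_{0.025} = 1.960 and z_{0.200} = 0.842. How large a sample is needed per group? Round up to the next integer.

n = (z_{α/2} + z_β)² · (σ₁² + σ₂²) / δ²
  = (1.960 + 0.842)² · (2·39² = 3042) / 25²
  = 7.8512 · 3042 / 625
  = 38.21
Round up → n = 39 per group.

n = 39 per group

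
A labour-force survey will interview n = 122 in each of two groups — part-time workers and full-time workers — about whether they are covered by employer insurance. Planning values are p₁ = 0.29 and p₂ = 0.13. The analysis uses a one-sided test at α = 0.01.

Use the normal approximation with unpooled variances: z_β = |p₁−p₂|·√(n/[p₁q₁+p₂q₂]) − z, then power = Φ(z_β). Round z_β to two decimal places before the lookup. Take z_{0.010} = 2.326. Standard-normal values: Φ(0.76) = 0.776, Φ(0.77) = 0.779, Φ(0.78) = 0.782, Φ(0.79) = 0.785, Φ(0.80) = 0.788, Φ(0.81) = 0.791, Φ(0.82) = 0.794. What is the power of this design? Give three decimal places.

Power ≈ 0.788

z_β = |p₁−p₂|·√(n/[p₁q₁+p₂q₂]) − z_α
    = 0.16 · √(122/0.3190) − 2.326
    = 0.16 · 19.5562 − 2.326
    = 3.1290 − 2.326 = 0.8030 → 0.80
Power = Φ(0.80) = 0.788.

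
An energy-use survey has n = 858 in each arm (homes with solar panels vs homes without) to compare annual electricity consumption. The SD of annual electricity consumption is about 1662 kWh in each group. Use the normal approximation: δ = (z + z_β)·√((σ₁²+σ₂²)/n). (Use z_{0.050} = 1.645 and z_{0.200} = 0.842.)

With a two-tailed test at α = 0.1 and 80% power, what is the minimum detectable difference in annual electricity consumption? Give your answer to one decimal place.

δ = (z_{α/2} + z_β) · √((σ₁²+σ₂²)/n)
  = (1.645 + 0.842) · √(5524488/858)
  = 2.487 · √6438.8
  = 2.487 · 80.2421
  = 199.5621

Minimum detectable difference ≈ 199.6 kWh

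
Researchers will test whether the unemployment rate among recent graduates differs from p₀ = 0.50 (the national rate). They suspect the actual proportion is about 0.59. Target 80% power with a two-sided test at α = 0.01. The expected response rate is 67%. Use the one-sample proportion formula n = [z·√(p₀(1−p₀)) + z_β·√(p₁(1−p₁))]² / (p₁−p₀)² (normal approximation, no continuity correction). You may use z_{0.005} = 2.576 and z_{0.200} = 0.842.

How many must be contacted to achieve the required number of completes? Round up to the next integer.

n = [z_{α/2}·√(p₀q₀) + z_β·√(p₁q₁)]² / (p₁ − p₀)²
  = [2.576·√(0.50·0.50) + 0.842·√(0.59·0.41)]² / (0.09)²
  = [2.576·0.5000 + 0.842·0.4918]² / 0.0081
  = [1.7021]² / 0.0081
  = 357.68
Adjust for 67% response: 357.68 / 0.67 = 533.85.
Round up → n = 534.

n = 534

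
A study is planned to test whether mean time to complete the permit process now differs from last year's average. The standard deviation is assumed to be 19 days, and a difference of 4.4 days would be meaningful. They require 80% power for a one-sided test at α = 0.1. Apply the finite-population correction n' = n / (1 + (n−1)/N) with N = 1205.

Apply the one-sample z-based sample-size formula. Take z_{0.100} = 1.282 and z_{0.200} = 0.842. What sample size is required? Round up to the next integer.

n = 79

n = (z_α + z_β)² · σ² / δ²
  = (1.282 + 0.842)² · 19² / 4.4²
  = 4.5114 · 361 / 19.36
  = 84.12
Finite-population correction (N = 1205): 84.12 / (1 + (84.12 − 1)/1205) = 78.69.
Round up → n = 79.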